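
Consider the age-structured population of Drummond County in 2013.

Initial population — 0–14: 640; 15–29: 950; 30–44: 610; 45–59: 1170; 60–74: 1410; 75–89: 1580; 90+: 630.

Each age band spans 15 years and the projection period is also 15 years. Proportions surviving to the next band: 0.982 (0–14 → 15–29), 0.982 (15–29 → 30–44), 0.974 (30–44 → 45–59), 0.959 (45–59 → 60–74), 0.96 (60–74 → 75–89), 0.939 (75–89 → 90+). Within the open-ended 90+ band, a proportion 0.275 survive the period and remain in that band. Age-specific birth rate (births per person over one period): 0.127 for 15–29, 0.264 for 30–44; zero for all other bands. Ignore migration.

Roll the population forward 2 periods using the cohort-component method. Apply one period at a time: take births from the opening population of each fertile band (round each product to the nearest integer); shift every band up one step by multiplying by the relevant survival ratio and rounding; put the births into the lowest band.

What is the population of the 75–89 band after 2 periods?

1077

Period 1.
Births: 950 × 0.127 = 121, 610 × 0.264 = 161 ⇒ total 282
15–29: 640 × 0.982 = 628
30–44: 950 × 0.982 = 933
45–59: 610 × 0.974 = 594
60–74: 1170 × 0.959 = 1122
75–89: 1410 × 0.96 = 1354
90+: 1580 × 0.939 + 630 × 0.275 = 1484 + 173 = 1657
End of period: [282, 628, 933, 594, 1122, 1354, 1657]
Period 2.
Births: 628 × 0.127 = 80, 933 × 0.264 = 246 ⇒ total 326
15–29: 282 × 0.982 = 277
30–44: 628 × 0.982 = 617
45–59: 933 × 0.974 = 909
60–74: 594 × 0.959 = 570
75–89: 1122 × 0.96 = 1077
90+: 1354 × 0.939 + 1657 × 0.275 = 1271 + 456 = 1727
End of period: [326, 277, 617, 909, 570, 1077, 1727]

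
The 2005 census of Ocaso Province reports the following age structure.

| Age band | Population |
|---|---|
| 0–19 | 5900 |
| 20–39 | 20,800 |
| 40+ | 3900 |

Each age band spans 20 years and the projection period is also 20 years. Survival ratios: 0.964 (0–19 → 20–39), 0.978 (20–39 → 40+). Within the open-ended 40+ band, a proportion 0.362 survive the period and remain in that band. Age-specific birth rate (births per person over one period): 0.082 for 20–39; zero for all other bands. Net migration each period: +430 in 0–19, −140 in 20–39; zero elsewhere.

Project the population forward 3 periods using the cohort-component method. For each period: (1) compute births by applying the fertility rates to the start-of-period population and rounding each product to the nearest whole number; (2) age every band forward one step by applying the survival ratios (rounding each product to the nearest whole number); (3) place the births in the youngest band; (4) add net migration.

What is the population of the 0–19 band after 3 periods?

587

Period 1.
Births: 20800 * 0.082 = 1706
20–39: 5900 * 0.964 = 5688
40+: 20800 * 0.978 + 3900 * 0.362 = 20342 + 1412 = 21754
Net migration: 0–19 + 430 → 2136; 20–39 − 140 → 5548
Population now: 0–19=2136, 20–39=5548, 40+=21754
Period 2.
Births: 5548 * 0.082 = 455
20–39: 2136 * 0.964 = 2059
40+: 5548 * 0.978 + 21754 * 0.362 = 5426 + 7875 = 13301
Net migration: 0–19 + 430 → 885; 20–39 − 140 → 1919
Population now: 0–19=885, 20–39=1919, 40+=13301
Period 3.
Births: 1919 * 0.082 = 157
20–39: 885 * 0.964 = 853
40+: 1919 * 0.978 + 13301 * 0.362 = 1877 + 4815 = 6692
Net migration: 0–19 + 430 → 587; 20–39 − 140 → 713
Population now: 0–19=587, 20–39=713, 40+=6692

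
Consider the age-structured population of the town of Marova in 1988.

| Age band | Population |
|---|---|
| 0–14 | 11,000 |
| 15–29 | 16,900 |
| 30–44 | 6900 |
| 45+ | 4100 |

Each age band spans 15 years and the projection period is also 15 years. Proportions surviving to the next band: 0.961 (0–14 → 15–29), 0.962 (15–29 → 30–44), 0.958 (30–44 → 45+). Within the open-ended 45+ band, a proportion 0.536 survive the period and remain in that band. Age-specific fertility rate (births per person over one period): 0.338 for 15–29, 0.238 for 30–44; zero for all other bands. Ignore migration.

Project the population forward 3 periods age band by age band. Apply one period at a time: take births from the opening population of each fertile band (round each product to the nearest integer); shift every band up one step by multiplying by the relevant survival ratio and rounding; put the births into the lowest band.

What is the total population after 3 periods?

39380

Let band 1 be 0–14 through band 4 = 45+.
— Period 1 —
Births: 16900 × 0.338 = 5712, 6900 × 0.238 = 1642 — total 7354
Band 2: 11000 × 0.961 = 10571
Band 3: 16900 × 0.962 = 16258
Band 4: 6900 × 0.958 + 4100 × 0.536 = 6610 + 2198 = 8808
End of period: [7354, 10571, 16258, 8808]
— Period 2 —
Births: 10571 × 0.338 = 3573, 16258 × 0.238 = 3869 — total 7442
Band 2: 7354 × 0.961 = 7067
Band 3: 10571 × 0.962 = 10169
Band 4: 16258 × 0.958 + 8808 × 0.536 = 15575 + 4721 = 20296
End of period: [7442, 7067, 10169, 20296]
— Period 3 —
Births: 7067 × 0.338 = 2389, 10169 × 0.238 = 2420 — total 4809
Band 2: 7442 × 0.961 = 7152
Band 3: 7067 × 0.962 = 6798
Band 4: 10169 × 0.958 + 20296 × 0.536 = 9742 + 10879 = 20621
End of period: [4809, 7152, 6798, 20621]
Total after period 3: 4809 + 7152 + 6798 + 20621 = 39380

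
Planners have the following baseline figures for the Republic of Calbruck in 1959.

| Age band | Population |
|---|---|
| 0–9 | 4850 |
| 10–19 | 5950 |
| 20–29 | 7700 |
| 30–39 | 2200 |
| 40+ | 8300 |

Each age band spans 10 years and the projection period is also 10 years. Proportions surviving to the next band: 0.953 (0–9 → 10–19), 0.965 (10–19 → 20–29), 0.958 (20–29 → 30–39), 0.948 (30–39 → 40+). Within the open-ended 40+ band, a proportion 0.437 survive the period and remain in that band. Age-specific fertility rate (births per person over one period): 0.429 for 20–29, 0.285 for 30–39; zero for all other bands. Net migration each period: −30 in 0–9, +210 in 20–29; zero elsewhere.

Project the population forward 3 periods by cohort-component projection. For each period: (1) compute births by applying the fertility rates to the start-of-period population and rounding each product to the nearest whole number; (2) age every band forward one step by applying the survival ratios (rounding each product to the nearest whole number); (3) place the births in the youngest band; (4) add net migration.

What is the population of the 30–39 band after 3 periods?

4474

After projecting period 1:
Births: 7700 × 0.429 = 3303  |  2200 × 0.285 = 627 → 3930
10–19: 4850 × 0.953 = 4622
20–29: 5950 × 0.965 = 5742
30–39: 7700 × 0.958 = 7377
40+: 2200 × 0.948 + 8300 × 0.437 = 2086 + 3627 = 5713
Net migration: 0–9 − 30 → 3900; 20–29 + 210 → 5952
Population now: 0–9=3900, 10–19=4622, 20–29=5952, 30–39=7377, 40+=5713
After projecting period 2:
Births: 5952 × 0.429 = 2553  |  7377 × 0.285 = 2102 → 4655
10–19: 3900 × 0.953 = 3717
20–29: 4622 × 0.965 = 4460
30–39: 5952 × 0.958 = 5702
40+: 7377 × 0.948 + 5713 × 0.437 = 6993 + 2497 = 9490
Net migration: 0–9 − 30 → 4625; 20–29 + 210 → 4670
Population now: 0–9=4625, 10–19=3717, 20–29=4670, 30–39=5702, 40+=9490
After projecting period 3:
Births: 4670 × 0.429 = 2003  |  5702 × 0.285 = 1625 → 3628
10–19: 4625 × 0.953 = 4408
20–29: 3717 × 0.965 = 3587
30–39: 4670 × 0.958 = 4474
40+: 5702 × 0.948 + 9490 × 0.437 = 5405 + 4147 = 9552
Net migration: 0–9 − 30 → 3598; 20–29 + 210 → 3797
Population now: 0–9=3598, 10–19=4408, 20–29=3797, 30–39=4474, 40+=9552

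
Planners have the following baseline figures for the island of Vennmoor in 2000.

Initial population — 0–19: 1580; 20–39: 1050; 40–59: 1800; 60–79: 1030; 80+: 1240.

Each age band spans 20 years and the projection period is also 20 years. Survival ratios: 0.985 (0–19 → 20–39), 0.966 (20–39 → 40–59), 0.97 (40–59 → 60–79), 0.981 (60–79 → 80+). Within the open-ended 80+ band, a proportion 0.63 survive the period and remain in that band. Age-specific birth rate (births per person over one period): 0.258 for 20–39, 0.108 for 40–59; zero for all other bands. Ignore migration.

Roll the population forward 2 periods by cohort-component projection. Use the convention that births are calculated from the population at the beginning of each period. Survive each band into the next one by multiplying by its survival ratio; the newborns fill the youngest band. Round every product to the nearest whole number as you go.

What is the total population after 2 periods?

Let band 1 be 0–19 through band 5 = 80+.
Period 1:
Births: 1050 × 0.258 = 271 ; 1800 × 0.108 = 194 → total 465
Band 2: 1580 × 0.985 = 1556
Band 3: 1050 × 0.966 = 1014
Band 4: 1800 × 0.97 = 1746
Band 5: 1030 × 0.981 + 1240 × 0.63 = 1010 + 781 = 1791
End of period: [465, 1556, 1014, 1746, 1791]
Period 2:
Births: 1556 × 0.258 = 401 ; 1014 × 0.108 = 110 → total 511
Band 2: 465 × 0.985 = 458
Band 3: 1556 × 0.966 = 1503
Band 4: 1014 × 0.97 = 984
Band 5: 1746 × 0.981 + 1791 × 0.63 = 1713 + 1128 = 2841
End of period: [511, 458, 1503, 984, 2841]
Total after period 2: 511 + 458 + 1503 + 984 + 2841 = 6297

6297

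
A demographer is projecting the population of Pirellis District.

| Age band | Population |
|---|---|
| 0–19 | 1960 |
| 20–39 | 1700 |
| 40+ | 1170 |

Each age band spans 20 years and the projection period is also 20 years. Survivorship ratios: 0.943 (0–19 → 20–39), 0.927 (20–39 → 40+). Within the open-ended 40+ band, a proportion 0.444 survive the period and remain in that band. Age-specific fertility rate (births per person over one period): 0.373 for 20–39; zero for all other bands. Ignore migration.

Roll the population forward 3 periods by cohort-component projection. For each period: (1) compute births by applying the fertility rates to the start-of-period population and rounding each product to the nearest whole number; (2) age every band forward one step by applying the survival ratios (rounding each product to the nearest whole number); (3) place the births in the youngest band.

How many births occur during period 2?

Numbering the bands 1..3 from youngest to oldest:
Period 1.
Births: 1700 * 0.373 = 634
Band 2: 1960 * 0.943 = 1848
Band 3: 1700 * 0.927 + 1170 * 0.444 = 1576 + 519 = 2095
Population now: 0–19=634, 20–39=1848, 40+=2095
Period 2.
Births: 1848 * 0.373 = 689
Band 2: 634 * 0.943 = 598
Band 3: 1848 * 0.927 + 2095 * 0.444 = 1713 + 930 = 2643
Population now: 0–19=689, 20–39=598, 40+=2643

689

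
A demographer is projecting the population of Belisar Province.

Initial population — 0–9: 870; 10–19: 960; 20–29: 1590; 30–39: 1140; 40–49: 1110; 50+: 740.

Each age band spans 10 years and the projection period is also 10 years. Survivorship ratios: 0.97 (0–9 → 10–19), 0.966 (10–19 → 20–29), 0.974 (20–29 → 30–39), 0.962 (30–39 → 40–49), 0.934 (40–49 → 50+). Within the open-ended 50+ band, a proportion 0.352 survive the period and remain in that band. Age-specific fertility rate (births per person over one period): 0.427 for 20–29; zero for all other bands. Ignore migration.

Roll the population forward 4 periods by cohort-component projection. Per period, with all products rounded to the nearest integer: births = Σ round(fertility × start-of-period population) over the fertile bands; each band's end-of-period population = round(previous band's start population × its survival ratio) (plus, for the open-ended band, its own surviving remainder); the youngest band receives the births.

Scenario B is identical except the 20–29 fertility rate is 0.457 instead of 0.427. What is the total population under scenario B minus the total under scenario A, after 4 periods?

— Period 1 —
Births: 1590 * 0.427 = 679
10–19: 870 * 0.97 = 844
20–29: 960 * 0.966 = 927
30–39: 1590 * 0.974 = 1549
40–49: 1140 * 0.962 = 1097
50+: 1110 * 0.934 + 740 * 0.352 = 1037 + 260 = 1297
→ [679, 844, 927, 1549, 1097, 1297]
— Period 2 —
Births: 927 * 0.427 = 396
10–19: 679 * 0.97 = 659
20–29: 844 * 0.966 = 815
30–39: 927 * 0.974 = 903
40–49: 1549 * 0.962 = 1490
50+: 1097 * 0.934 + 1297 * 0.352 = 1025 + 457 = 1482
→ [396, 659, 815, 903, 1490, 1482]
— Period 3 —
Births: 815 * 0.427 = 348
10–19: 396 * 0.97 = 384
20–29: 659 * 0.966 = 637
30–39: 815 * 0.974 = 794
40–49: 903 * 0.962 = 869
50+: 1490 * 0.934 + 1482 * 0.352 = 1392 + 522 = 1914
→ [348, 384, 637, 794, 869, 1914]
— Period 4 —
Births: 637 * 0.427 = 272
10–19: 348 * 0.97 = 338
20–29: 384 * 0.966 = 371
30–39: 637 * 0.974 = 620
40–49: 794 * 0.962 = 764
50+: 869 * 0.934 + 1914 * 0.352 = 812 + 674 = 1486
→ [272, 338, 371, 620, 764, 1486]
Scenario A total after 4 periods: 3851
Scenario B projection —
— Period 1 —
Births: 1590 * 0.457 = 727
10–19: 870 * 0.97 = 844
20–29: 960 * 0.966 = 927
30–39: 1590 * 0.974 = 1549
40–49: 1140 * 0.962 = 1097
50+: 1110 * 0.934 + 740 * 0.352 = 1037 + 260 = 1297
→ [727, 844, 927, 1549, 1097, 1297]
— Period 2 —
Births: 927 * 0.457 = 424
10–19: 727 * 0.97 = 705
20–29: 844 * 0.966 = 815
30–39: 927 * 0.974 = 903
40–49: 1549 * 0.962 = 1490
50+: 1097 * 0.934 + 1297 * 0.352 = 1025 + 457 = 1482
→ [424, 705, 815, 903, 1490, 1482]
— Period 3 —
Births: 815 * 0.457 = 372
10–19: 424 * 0.97 = 411
20–29: 705 * 0.966 = 681
30–39: 815 * 0.974 = 794
40–49: 903 * 0.962 = 869
50+: 1490 * 0.934 + 1482 * 0.352 = 1392 + 522 = 1914
→ [372, 411, 681, 794, 869, 1914]
— Period 4 —
Births: 681 * 0.457 = 311
10–19: 372 * 0.97 = 361
20–29: 411 * 0.966 = 397
30–39: 681 * 0.974 = 663
40–49: 794 * 0.962 = 764
50+: 869 * 0.934 + 1914 * 0.352 = 812 + 674 = 1486
→ [311, 361, 397, 663, 764, 1486]
Scenario B total after 4 periods: 3982
Difference B − A = 3982 − 3851 = 131

131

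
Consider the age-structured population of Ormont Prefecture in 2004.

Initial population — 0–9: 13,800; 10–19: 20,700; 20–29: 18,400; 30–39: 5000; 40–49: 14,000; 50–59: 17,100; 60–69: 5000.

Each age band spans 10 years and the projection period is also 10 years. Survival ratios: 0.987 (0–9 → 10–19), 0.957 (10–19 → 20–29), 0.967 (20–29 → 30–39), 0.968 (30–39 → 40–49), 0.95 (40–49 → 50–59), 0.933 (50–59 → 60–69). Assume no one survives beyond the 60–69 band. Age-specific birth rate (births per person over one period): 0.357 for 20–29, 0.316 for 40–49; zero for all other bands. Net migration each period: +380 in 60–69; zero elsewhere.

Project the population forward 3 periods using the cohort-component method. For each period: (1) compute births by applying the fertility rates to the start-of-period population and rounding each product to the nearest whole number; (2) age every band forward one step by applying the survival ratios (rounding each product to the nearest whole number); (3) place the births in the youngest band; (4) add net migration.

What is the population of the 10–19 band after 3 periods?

8489

— Period 1 —
Births: 18400 * 0.357 = 6569 ; 14000 * 0.316 = 4424 → 10993
10–19: 13800 * 0.987 = 13621
20–29: 20700 * 0.957 = 19810
30–39: 18400 * 0.967 = 17793
40–49: 5000 * 0.968 = 4840
50–59: 14000 * 0.95 = 13300
60–69: 17100 * 0.933 = 15954
Net migration: 60–69 + 380 → 16334
End of period: [10993, 13621, 19810, 17793, 4840, 13300, 16334]
— Period 2 —
Births: 19810 * 0.357 = 7072 ; 4840 * 0.316 = 1529 → 8601
10–19: 10993 * 0.987 = 10850
20–29: 13621 * 0.957 = 13035
30–39: 19810 * 0.967 = 19156
40–49: 17793 * 0.968 = 17224
50–59: 4840 * 0.95 = 4598
60–69: 13300 * 0.933 = 12409
Net migration: 60–69 + 380 → 12789
End of period: [8601, 10850, 13035, 19156, 17224, 4598, 12789]
— Period 3 —
Births: 13035 * 0.357 = 4653 ; 17224 * 0.316 = 5443 → 10096
10–19: 8601 * 0.987 = 8489
20–29: 10850 * 0.957 = 10383
30–39: 13035 * 0.967 = 12605
40–49: 19156 * 0.968 = 18543
50–59: 17224 * 0.95 = 16363
60–69: 4598 * 0.933 = 4290
Net migration: 60–69 + 380 → 4670
End of period: [10096, 8489, 10383, 12605, 18543, 16363, 4670]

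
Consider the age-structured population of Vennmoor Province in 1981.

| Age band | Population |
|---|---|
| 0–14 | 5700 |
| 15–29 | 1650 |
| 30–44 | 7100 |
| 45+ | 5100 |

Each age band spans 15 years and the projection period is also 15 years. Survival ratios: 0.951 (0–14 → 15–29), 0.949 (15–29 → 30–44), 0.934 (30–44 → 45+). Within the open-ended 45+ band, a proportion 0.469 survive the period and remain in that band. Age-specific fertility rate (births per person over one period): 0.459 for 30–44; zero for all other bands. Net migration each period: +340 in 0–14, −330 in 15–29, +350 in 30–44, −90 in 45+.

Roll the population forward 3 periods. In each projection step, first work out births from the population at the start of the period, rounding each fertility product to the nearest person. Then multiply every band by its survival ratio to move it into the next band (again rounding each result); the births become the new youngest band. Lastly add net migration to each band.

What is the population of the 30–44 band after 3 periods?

Let group 1 be 0–14 through group 4 = 45+.
[period 1]
Births: 7100 × 0.459 = 3259
Group 2: 5700 × 0.951 = 5421
Group 3: 1650 × 0.949 = 1566
Group 4: 7100 × 0.934 + 5100 × 0.469 = 6631 + 2392 = 9023
Net migration: Group 1 + 340 → 3599; Group 2 − 330 → 5091; Group 3 + 350 → 1916; Group 4 − 90 → 8933
Population now: 0–14=3599, 15–29=5091, 30–44=1916, 45+=8933
[period 2]
Births: 1916 × 0.459 = 879
Group 2: 3599 × 0.951 = 3423
Group 3: 5091 × 0.949 = 4831
Group 4: 1916 × 0.934 + 8933 × 0.469 = 1790 + 4190 = 5980
Net migration: Group 1 + 340 → 1219; Group 2 − 330 → 3093; Group 3 + 350 → 5181; Group 4 − 90 → 5890
Population now: 0–14=1219, 15–29=3093, 30–44=5181, 45+=5890
[period 3]
Births: 5181 × 0.459 = 2378
Group 2: 1219 × 0.951 = 1159
Group 3: 3093 × 0.949 = 2935
Group 4: 5181 × 0.934 + 5890 × 0.469 = 4839 + 2762 = 7601
Net migration: Group 1 + 340 → 2718; Group 2 − 330 → 829; Group 3 + 350 → 3285; Group 4 − 90 → 7511
Population now: 0–14=2718, 15–29=829, 30–44=3285, 45+=7511

3285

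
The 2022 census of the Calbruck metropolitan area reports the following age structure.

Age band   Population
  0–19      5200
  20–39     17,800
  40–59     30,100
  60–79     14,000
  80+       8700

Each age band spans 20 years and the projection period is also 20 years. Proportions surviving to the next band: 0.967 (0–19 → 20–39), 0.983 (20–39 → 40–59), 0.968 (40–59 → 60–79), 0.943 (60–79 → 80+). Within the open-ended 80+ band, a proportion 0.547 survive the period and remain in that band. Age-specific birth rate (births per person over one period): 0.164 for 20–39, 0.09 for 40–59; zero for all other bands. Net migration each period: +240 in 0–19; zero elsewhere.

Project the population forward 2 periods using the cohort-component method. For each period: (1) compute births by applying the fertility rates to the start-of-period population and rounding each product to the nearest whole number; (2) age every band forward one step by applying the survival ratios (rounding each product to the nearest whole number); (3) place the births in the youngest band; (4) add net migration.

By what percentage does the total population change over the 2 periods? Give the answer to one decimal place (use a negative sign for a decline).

-11.0

Numbering the groups 1..5 from youngest to oldest:
Period 1:
Births: 17800 * 0.164 = 2919  |  30100 * 0.09 = 2709 → total 5628
Group 2: 5200 * 0.967 = 5028
Group 3: 17800 * 0.983 = 17497
Group 4: 30100 * 0.968 = 29137
Group 5: 14000 * 0.943 + 8700 * 0.547 = 13202 + 4759 = 17961
Net migration: Group 1 + 240 → 5868
End of period: [5868, 5028, 17497, 29137, 17961]
Period 2:
Births: 5028 * 0.164 = 825  |  17497 * 0.09 = 1575 → total 2400
Group 2: 5868 * 0.967 = 5674
Group 3: 5028 * 0.983 = 4943
Group 4: 17497 * 0.968 = 16937
Group 5: 29137 * 0.943 + 17961 * 0.547 = 27476 + 9825 = 37301
Net migration: Group 1 + 240 → 2640
End of period: [2640, 5674, 4943, 16937, 37301]
Total: 75800 → 67495; change = -8305; percentage change = -11.0%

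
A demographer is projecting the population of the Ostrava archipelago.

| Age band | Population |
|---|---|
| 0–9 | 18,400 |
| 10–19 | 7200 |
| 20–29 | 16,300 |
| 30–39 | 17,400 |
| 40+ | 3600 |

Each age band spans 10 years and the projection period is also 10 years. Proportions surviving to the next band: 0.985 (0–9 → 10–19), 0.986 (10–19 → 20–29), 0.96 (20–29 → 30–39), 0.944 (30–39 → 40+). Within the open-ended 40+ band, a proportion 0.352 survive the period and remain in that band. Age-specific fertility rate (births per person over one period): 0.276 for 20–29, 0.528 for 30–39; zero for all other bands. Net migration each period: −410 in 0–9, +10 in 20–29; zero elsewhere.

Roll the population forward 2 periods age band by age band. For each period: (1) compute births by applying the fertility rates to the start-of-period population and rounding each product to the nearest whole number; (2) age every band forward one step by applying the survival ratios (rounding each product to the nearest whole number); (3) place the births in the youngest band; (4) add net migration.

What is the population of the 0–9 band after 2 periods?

9814

Period 1:
Births: 16300 × 0.276 = 4499 ; 17400 × 0.528 = 9187 → 13686
10–19: 18400 × 0.985 = 18124
20–29: 7200 × 0.986 = 7099
30–39: 16300 × 0.96 = 15648
40+: 17400 × 0.944 + 3600 × 0.352 = 16426 + 1267 = 17693
Net migration: 0–9 − 410 → 13276; 20–29 + 10 → 7109
→ [13276, 18124, 7109, 15648, 17693]
Period 2:
Births: 7109 × 0.276 = 1962 ; 15648 × 0.528 = 8262 → 10224
10–19: 13276 × 0.985 = 13077
20–29: 18124 × 0.986 = 17870
30–39: 7109 × 0.96 = 6825
40+: 15648 × 0.944 + 17693 × 0.352 = 14772 + 6228 = 21000
Net migration: 0–9 − 410 → 9814; 20–29 + 10 → 17880
→ [9814, 13077, 17880, 6825, 21000]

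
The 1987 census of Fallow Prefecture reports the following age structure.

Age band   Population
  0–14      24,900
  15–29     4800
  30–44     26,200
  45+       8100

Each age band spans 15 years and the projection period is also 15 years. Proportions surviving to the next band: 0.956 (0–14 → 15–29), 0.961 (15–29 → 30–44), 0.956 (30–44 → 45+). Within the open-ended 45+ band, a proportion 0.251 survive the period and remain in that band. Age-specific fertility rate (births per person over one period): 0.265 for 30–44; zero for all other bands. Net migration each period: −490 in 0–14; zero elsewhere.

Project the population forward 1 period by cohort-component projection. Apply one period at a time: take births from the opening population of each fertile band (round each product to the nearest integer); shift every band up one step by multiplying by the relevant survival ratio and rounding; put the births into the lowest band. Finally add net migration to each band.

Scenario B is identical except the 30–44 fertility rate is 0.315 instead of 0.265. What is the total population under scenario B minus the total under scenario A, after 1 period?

1310

Let group 1 be 0–14 through group 4 = 45+.
Period 1.
Births: 26200 × 0.265 = 6943
Group 2: 24900 × 0.956 = 23804
Group 3: 4800 × 0.961 = 4613
Group 4: 26200 × 0.956 + 8100 × 0.251 = 25047 + 2033 = 27080
Net migration: Group 1 − 490 → 6453
Population now: 0–14=6453, 15–29=23804, 30–44=4613, 45+=27080
Scenario A total after 1 period: 61950
Scenario B projection —
Period 1.
Births: 26200 × 0.315 = 8253
Group 2: 24900 × 0.956 = 23804
Group 3: 4800 × 0.961 = 4613
Group 4: 26200 × 0.956 + 8100 × 0.251 = 25047 + 2033 = 27080
Net migration: Group 1 − 490 → 7763
Population now: 0–14=7763, 15–29=23804, 30–44=4613, 45+=27080
Scenario B total after 1 period: 63260
Difference B − A = 63260 − 61950 = 1310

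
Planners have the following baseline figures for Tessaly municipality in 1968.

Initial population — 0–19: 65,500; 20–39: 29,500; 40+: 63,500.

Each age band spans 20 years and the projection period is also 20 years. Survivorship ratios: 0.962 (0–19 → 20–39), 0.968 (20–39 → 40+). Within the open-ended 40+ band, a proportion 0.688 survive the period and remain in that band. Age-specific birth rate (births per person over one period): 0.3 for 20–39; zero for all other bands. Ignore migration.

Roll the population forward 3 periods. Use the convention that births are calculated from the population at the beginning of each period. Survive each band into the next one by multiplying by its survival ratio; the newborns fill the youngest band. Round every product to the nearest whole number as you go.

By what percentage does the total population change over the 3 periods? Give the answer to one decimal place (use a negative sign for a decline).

Period 1:
Births: 29500 × 0.3 = 8850
20–39: 65500 × 0.962 = 63011
40+: 29500 × 0.968 + 63500 × 0.688 = 28556 + 43688 = 72244
End of period: [8850, 63011, 72244]
Period 2:
Births: 63011 × 0.3 = 18903
20–39: 8850 × 0.962 = 8514
40+: 63011 × 0.968 + 72244 × 0.688 = 60995 + 49704 = 110699
End of period: [18903, 8514, 110699]
Period 3:
Births: 8514 × 0.3 = 2554
20–39: 18903 × 0.962 = 18185
40+: 8514 × 0.968 + 110699 × 0.688 = 8242 + 76161 = 84403
End of period: [2554, 18185, 84403]
Total: 158500 → 105142; change = -53358; percentage change = -33.7%

-33.7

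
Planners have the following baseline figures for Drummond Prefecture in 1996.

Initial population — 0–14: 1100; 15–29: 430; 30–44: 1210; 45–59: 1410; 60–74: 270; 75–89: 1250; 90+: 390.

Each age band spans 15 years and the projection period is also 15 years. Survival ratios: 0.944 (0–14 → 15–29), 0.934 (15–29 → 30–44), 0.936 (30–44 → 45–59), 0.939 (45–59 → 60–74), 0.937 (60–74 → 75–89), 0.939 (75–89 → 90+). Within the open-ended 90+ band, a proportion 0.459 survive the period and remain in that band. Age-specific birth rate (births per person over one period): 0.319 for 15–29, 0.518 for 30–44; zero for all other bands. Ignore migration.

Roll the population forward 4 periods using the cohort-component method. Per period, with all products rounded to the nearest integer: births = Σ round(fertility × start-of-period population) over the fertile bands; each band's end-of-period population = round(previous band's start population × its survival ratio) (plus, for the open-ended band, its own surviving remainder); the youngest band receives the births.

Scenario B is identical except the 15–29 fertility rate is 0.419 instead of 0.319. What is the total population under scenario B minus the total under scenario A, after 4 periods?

(Groups numbered youngest = 1 to oldest = 7.)
— Period 1 —
Births: 430 × 0.319 = 137  |  1210 × 0.518 = 627 → 764
Group 2: 1100 × 0.944 = 1038
Group 3: 430 × 0.934 = 402
Group 4: 1210 × 0.936 = 1133
Group 5: 1410 × 0.939 = 1324
Group 6: 270 × 0.937 = 253
Group 7: 1250 × 0.939 + 390 × 0.459 = 1174 + 179 = 1353
End of period: [764, 1038, 402, 1133, 1324, 253, 1353]
— Period 2 —
Births: 1038 × 0.319 = 331  |  402 × 0.518 = 208 → 539
Group 2: 764 × 0.944 = 721
Group 3: 1038 × 0.934 = 969
Group 4: 402 × 0.936 = 376
Group 5: 1133 × 0.939 = 1064
Group 6: 1324 × 0.937 = 1241
Group 7: 253 × 0.939 + 1353 × 0.459 = 238 + 621 = 859
End of period: [539, 721, 969, 376, 1064, 1241, 859]
— Period 3 —
Births: 721 × 0.319 = 230  |  969 × 0.518 = 502 → 732
Group 2: 539 × 0.944 = 509
Group 3: 721 × 0.934 = 673
Group 4: 969 × 0.936 = 907
Group 5: 376 × 0.939 = 353
Group 6: 1064 × 0.937 = 997
Group 7: 1241 × 0.939 + 859 × 0.459 = 1165 + 394 = 1559
End of period: [732, 509, 673, 907, 353, 997, 1559]
— Period 4 —
Births: 509 × 0.319 = 162  |  673 × 0.518 = 349 → 511
Group 2: 732 × 0.944 = 691
Group 3: 509 × 0.934 = 475
Group 4: 673 × 0.936 = 630
Group 5: 907 × 0.939 = 852
Group 6: 353 × 0.937 = 331
Group 7: 997 × 0.939 + 1559 × 0.459 = 936 + 716 = 1652
End of period: [511, 691, 475, 630, 852, 331, 1652]
Scenario A total after 4 periods: 5142
Scenario B projection —
— Period 1 —
Births: 430 × 0.419 = 180  |  1210 × 0.518 = 627 → 807
Group 2: 1100 × 0.944 = 1038
Group 3: 430 × 0.934 = 402
Group 4: 1210 × 0.936 = 1133
Group 5: 1410 × 0.939 = 1324
Group 6: 270 × 0.937 = 253
Group 7: 1250 × 0.939 + 390 × 0.459 = 1174 + 179 = 1353
End of period: [807, 1038, 402, 1133, 1324, 253, 1353]
— Period 2 —
Births: 1038 × 0.419 = 435  |  402 × 0.518 = 208 → 643
Group 2: 807 × 0.944 = 762
Group 3: 1038 × 0.934 = 969
Group 4: 402 × 0.936 = 376
Group 5: 1133 × 0.939 = 1064
Group 6: 1324 × 0.937 = 1241
Group 7: 253 × 0.939 + 1353 × 0.459 = 238 + 621 = 859
End of period: [643, 762, 969, 376, 1064, 1241, 859]
— Period 3 —
Births: 762 × 0.419 = 319  |  969 × 0.518 = 502 → 821
Group 2: 643 × 0.944 = 607
Group 3: 762 × 0.934 = 712
Group 4: 969 × 0.936 = 907
Group 5: 376 × 0.939 = 353
Group 6: 1064 × 0.937 = 997
Group 7: 1241 × 0.939 + 859 × 0.459 = 1165 + 394 = 1559
End of period: [821, 607, 712, 907, 353, 997, 1559]
— Period 4 —
Births: 607 × 0.419 = 254  |  712 × 0.518 = 369 → 623
Group 2: 821 × 0.944 = 775
Group 3: 607 × 0.934 = 567
Group 4: 712 × 0.936 = 666
Group 5: 907 × 0.939 = 852
Group 6: 353 × 0.937 = 331
Group 7: 997 × 0.939 + 1559 × 0.459 = 936 + 716 = 1652
End of period: [623, 775, 567, 666, 852, 331, 1652]
Scenario B total after 4 periods: 5466
Difference B − A = 5466 − 5142 = 324

324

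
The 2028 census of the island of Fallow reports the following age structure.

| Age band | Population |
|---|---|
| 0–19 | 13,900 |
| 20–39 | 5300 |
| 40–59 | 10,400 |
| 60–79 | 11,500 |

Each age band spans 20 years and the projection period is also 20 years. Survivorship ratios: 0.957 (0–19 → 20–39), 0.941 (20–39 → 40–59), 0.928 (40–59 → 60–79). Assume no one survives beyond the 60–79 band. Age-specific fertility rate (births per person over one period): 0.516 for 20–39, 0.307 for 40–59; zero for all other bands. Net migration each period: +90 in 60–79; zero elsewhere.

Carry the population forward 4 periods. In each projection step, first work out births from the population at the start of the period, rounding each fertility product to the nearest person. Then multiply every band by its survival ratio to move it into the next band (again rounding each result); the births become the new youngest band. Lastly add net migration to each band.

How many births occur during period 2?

Numbering the bands 1..4 from youngest to oldest:
— Period 1 —
Births: 5300 × 0.516 = 2735 ; 10400 × 0.307 = 3193 → 5928
Band 2: 13900 × 0.957 = 13302
Band 3: 5300 × 0.941 = 4987
Band 4: 10400 × 0.928 = 9651
Net migration: Band 4 + 90 → 9741
End of period: [5928, 13302, 4987, 9741]
— Period 2 —
Births: 13302 × 0.516 = 6864 ; 4987 × 0.307 = 1531 → 8395
Band 2: 5928 × 0.957 = 5673
Band 3: 13302 × 0.941 = 12517
Band 4: 4987 × 0.928 = 4628
Net migration: Band 4 + 90 → 4718
End of period: [8395, 5673, 12517, 4718]

8395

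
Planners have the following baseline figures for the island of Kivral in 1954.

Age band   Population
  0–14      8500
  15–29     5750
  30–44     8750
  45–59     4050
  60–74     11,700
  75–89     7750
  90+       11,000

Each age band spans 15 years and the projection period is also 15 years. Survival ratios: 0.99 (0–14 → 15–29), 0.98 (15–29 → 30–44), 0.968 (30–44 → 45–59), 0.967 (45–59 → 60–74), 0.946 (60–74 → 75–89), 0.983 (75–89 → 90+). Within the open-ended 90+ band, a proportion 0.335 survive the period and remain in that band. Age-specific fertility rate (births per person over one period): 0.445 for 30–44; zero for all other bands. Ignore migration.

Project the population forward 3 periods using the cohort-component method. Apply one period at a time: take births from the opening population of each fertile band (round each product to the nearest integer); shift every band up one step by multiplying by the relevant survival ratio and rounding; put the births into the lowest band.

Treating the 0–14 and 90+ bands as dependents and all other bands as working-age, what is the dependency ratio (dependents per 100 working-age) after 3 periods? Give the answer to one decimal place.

44.8

Call the groups 1 to 7, youngest first.
Period 1.
Births: 8750 × 0.445 = 3894
Group 2: 8500 × 0.99 = 8415
Group 3: 5750 × 0.98 = 5635
Group 4: 8750 × 0.968 = 8470
Group 5: 4050 × 0.967 = 3916
Group 6: 11700 × 0.946 = 11068
Group 7: 7750 × 0.983 + 11000 × 0.335 = 7618 + 3685 = 11303
Giving 3894 / 8415 / 5635 / 8470 / 3916 / 11068 / 11303.
Period 2.
Births: 5635 × 0.445 = 2508
Group 2: 3894 × 0.99 = 3855
Group 3: 8415 × 0.98 = 8247
Group 4: 5635 × 0.968 = 5455
Group 5: 8470 × 0.967 = 8190
Group 6: 3916 × 0.946 = 3705
Group 7: 11068 × 0.983 + 11303 × 0.335 = 10880 + 3787 = 14667
Giving 2508 / 3855 / 8247 / 5455 / 8190 / 3705 / 14667.
Period 3.
Births: 8247 × 0.445 = 3670
Group 2: 2508 × 0.99 = 2483
Group 3: 3855 × 0.98 = 3778
Group 4: 8247 × 0.968 = 7983
Group 5: 5455 × 0.967 = 5275
Group 6: 8190 × 0.946 = 7748
Group 7: 3705 × 0.983 + 14667 × 0.335 = 3642 + 4913 = 8555
Giving 3670 / 2483 / 3778 / 7983 / 5275 / 7748 / 8555.
Dependents (band 0–14 + band 90+) = 3670 + 8555 = 12225; working-age = 27267; ratio = 12225/27267 × 100 = 44.8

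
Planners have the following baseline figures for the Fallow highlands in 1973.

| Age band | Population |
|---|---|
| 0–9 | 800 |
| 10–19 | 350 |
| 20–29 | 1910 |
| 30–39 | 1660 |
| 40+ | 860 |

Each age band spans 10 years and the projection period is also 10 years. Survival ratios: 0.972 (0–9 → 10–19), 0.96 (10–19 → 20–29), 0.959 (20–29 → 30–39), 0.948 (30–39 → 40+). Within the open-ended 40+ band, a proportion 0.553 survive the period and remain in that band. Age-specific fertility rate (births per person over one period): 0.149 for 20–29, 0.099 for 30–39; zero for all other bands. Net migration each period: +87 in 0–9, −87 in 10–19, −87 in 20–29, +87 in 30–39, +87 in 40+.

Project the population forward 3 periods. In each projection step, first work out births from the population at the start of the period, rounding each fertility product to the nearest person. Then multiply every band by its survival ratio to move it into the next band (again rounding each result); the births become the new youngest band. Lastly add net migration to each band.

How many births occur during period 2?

Period 1.
Births: 1910 * 0.149 = 285  |  1660 * 0.099 = 164 → 449
10–19: 800 * 0.972 = 778
20–29: 350 * 0.96 = 336
30–39: 1910 * 0.959 = 1832
40+: 1660 * 0.948 + 860 * 0.553 = 1574 + 476 = 2050
Net migration: 0–9 + 87 → 536; 10–19 − 87 → 691; 20–29 − 87 → 249; 30–39 + 87 → 1919; 40+ + 87 → 2137
End of period: [536, 691, 249, 1919, 2137]
Period 2.
Births: 249 * 0.149 = 37  |  1919 * 0.099 = 190 → 227
10–19: 536 * 0.972 = 521
20–29: 691 * 0.96 = 663
30–39: 249 * 0.959 = 239
40+: 1919 * 0.948 + 2137 * 0.553 = 1819 + 1182 = 3001
Net migration: 0–9 + 87 → 314; 10–19 − 87 → 434; 20–29 − 87 → 576; 30–39 + 87 → 326; 40+ + 87 → 3088
End of period: [314, 434, 576, 326, 3088]

227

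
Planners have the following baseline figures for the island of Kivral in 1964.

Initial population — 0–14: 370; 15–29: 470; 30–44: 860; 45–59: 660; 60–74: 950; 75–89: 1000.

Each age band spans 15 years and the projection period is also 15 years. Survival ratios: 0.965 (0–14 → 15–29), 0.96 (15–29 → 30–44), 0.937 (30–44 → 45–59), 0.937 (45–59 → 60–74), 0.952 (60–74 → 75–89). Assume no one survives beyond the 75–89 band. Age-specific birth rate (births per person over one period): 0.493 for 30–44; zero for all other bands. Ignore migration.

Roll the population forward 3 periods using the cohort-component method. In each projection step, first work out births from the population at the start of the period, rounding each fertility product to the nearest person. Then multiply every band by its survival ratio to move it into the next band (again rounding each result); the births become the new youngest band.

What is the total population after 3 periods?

2212

— Period 1 —
Births: 860 × 0.493 = 424
15–29: 370 × 0.965 = 357
30–44: 470 × 0.96 = 451
45–59: 860 × 0.937 = 806
60–74: 660 × 0.937 = 618
75–89: 950 × 0.952 = 904
→ [424, 357, 451, 806, 618, 904]
— Period 2 —
Births: 451 × 0.493 = 222
15–29: 424 × 0.965 = 409
30–44: 357 × 0.96 = 343
45–59: 451 × 0.937 = 423
60–74: 806 × 0.937 = 755
75–89: 618 × 0.952 = 588
→ [222, 409, 343, 423, 755, 588]
— Period 3 —
Births: 343 × 0.493 = 169
15–29: 222 × 0.965 = 214
30–44: 409 × 0.96 = 393
45–59: 343 × 0.937 = 321
60–74: 423 × 0.937 = 396
75–89: 755 × 0.952 = 719
→ [169, 214, 393, 321, 396, 719]
Total after period 3: 169 + 214 + 393 + 321 + 396 + 719 = 2212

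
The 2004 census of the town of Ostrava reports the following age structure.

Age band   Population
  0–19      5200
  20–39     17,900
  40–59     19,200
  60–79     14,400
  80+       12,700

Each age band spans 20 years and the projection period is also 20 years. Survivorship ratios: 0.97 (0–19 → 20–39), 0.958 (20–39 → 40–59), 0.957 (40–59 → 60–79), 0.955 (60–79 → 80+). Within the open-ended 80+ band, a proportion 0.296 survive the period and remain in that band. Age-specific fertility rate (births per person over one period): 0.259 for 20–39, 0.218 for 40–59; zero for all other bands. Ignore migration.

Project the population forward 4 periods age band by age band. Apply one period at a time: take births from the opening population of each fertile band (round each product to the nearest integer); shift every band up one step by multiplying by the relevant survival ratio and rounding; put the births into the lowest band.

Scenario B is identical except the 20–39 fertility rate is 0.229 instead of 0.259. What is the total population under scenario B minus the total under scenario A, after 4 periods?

-1272

After projecting period 1:
Births: 17900 * 0.259 = 4636, 19200 * 0.218 = 4186 → total 8822
20–39: 5200 * 0.97 = 5044
40–59: 17900 * 0.958 = 17148
60–79: 19200 * 0.957 = 18374
80+: 14400 * 0.955 + 12700 * 0.296 = 13752 + 3759 = 17511
End of period: [8822, 5044, 17148, 18374, 17511]
After projecting period 2:
Births: 5044 * 0.259 = 1306, 17148 * 0.218 = 3738 → total 5044
20–39: 8822 * 0.97 = 8557
40–59: 5044 * 0.958 = 4832
60–79: 17148 * 0.957 = 16411
80+: 18374 * 0.955 + 17511 * 0.296 = 17547 + 5183 = 22730
End of period: [5044, 8557, 4832, 16411, 22730]
After projecting period 3:
Births: 8557 * 0.259 = 2216, 4832 * 0.218 = 1053 → total 3269
20–39: 5044 * 0.97 = 4893
40–59: 8557 * 0.958 = 8198
60–79: 4832 * 0.957 = 4624
80+: 16411 * 0.955 + 22730 * 0.296 = 15673 + 6728 = 22401
End of period: [3269, 4893, 8198, 4624, 22401]
After projecting period 4:
Births: 4893 * 0.259 = 1267, 8198 * 0.218 = 1787 → total 3054
20–39: 3269 * 0.97 = 3171
40–59: 4893 * 0.958 = 4687
60–79: 8198 * 0.957 = 7845
80+: 4624 * 0.955 + 22401 * 0.296 = 4416 + 6631 = 11047
End of period: [3054, 3171, 4687, 7845, 11047]
Scenario A total after 4 periods: 29804
Scenario B projection —
After projecting period 1:
Births: 17900 * 0.229 = 4099, 19200 * 0.218 = 4186 → total 8285
20–39: 5200 * 0.97 = 5044
40–59: 17900 * 0.958 = 17148
60–79: 19200 * 0.957 = 18374
80+: 14400 * 0.955 + 12700 * 0.296 = 13752 + 3759 = 17511
End of period: [8285, 5044, 17148, 18374, 17511]
After projecting period 2:
Births: 5044 * 0.229 = 1155, 17148 * 0.218 = 3738 → total 4893
20–39: 8285 * 0.97 = 8036
40–59: 5044 * 0.958 = 4832
60–79: 17148 * 0.957 = 16411
80+: 18374 * 0.955 + 17511 * 0.296 = 17547 + 5183 = 22730
End of period: [4893, 8036, 4832, 16411, 22730]
After projecting period 3:
Births: 8036 * 0.229 = 1840, 4832 * 0.218 = 1053 → total 2893
20–39: 4893 * 0.97 = 4746
40–59: 8036 * 0.958 = 7698
60–79: 4832 * 0.957 = 4624
80+: 16411 * 0.955 + 22730 * 0.296 = 15673 + 6728 = 22401
End of period: [2893, 4746, 7698, 4624, 22401]
After projecting period 4:
Births: 4746 * 0.229 = 1087, 7698 * 0.218 = 1678 → total 2765
20–39: 2893 * 0.97 = 2806
40–59: 4746 * 0.958 = 4547
60–79: 7698 * 0.957 = 7367
80+: 4624 * 0.955 + 22401 * 0.296 = 4416 + 6631 = 11047
End of period: [2765, 2806, 4547, 7367, 11047]
Scenario B total after 4 periods: 28532
Difference B − A = 28532 − 29804 = -1272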